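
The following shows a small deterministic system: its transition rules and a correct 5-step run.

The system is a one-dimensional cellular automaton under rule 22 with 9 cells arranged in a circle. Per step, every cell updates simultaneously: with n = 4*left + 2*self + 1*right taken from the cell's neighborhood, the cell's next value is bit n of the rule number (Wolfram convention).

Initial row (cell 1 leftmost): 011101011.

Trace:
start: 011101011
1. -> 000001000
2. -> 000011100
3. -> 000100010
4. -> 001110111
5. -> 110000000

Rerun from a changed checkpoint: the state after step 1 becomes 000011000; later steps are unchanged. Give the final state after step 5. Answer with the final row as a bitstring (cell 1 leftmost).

011000011

state after step 1 := 000011000
2. -> 000100100
3. -> 001111110
4. -> 010000001
5. -> 011000011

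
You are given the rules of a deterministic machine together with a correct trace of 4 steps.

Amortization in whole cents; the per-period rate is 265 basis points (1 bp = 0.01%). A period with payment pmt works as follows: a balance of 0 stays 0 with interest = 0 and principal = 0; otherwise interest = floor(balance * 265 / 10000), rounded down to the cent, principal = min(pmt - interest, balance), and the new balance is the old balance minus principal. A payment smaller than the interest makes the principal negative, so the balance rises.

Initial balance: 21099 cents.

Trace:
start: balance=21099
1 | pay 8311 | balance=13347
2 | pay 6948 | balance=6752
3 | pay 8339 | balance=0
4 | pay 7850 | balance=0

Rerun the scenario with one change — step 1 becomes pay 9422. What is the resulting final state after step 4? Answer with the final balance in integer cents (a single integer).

0

(re-executing from step 1 with the substitution; state before step 1: balance=21099)
1 | pay 9422 | balance=12236
2 | pay 6948 | balance=5612
3 | pay 8339 | balance=0
4 | pay 7850 | balance=0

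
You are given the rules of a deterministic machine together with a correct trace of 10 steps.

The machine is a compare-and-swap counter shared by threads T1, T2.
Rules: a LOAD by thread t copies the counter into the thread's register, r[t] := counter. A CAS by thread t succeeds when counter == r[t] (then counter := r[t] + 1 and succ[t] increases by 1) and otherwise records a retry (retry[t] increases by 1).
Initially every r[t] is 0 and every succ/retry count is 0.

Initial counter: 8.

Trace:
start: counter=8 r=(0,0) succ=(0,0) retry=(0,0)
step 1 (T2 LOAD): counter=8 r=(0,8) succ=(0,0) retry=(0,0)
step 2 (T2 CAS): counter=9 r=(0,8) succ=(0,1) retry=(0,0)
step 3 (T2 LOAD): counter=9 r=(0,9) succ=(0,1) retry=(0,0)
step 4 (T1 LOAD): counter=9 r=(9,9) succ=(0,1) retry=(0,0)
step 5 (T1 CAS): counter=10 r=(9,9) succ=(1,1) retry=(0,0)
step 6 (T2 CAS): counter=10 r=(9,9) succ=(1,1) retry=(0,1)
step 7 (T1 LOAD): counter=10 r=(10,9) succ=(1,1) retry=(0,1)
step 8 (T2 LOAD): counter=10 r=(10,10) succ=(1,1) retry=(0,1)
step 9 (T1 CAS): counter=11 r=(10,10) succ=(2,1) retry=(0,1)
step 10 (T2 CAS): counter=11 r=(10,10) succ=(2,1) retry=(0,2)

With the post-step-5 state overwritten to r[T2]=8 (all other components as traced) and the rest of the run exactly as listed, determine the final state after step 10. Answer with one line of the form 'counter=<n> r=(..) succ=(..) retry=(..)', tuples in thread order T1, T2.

state after step 5 := counter=10 r=(9,8) succ=(1,1) retry=(0,0)
step 6 (T2 CAS): counter=10 r=(9,8) succ=(1,1) retry=(0,1)
step 7 (T1 LOAD): counter=10 r=(10,8) succ=(1,1) retry=(0,1)
step 8 (T2 LOAD): counter=10 r=(10,10) succ=(1,1) retry=(0,1)
step 9 (T1 CAS): counter=11 r=(10,10) succ=(2,1) retry=(0,1)
step 10 (T2 CAS): counter=11 r=(10,10) succ=(2,1) retry=(0,2)

counter=11 r=(10,10) succ=(2,1) retry=(0,2)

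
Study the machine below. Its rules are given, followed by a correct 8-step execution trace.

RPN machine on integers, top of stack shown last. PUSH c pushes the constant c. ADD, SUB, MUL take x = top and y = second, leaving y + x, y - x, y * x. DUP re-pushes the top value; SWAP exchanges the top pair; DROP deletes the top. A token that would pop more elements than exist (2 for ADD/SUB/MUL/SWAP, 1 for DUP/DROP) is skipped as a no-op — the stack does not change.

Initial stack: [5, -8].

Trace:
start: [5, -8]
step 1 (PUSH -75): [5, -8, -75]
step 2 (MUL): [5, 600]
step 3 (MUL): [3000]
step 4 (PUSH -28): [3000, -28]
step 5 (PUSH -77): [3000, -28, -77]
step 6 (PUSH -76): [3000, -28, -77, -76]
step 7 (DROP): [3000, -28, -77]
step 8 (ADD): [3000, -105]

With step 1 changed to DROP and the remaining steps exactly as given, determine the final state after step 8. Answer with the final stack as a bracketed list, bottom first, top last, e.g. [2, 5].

(re-executing from step 1 with the substitution; state before step 1: [5, -8])
step 1 (DROP): [5]
step 2 (MUL): [5]
step 3 (MUL): [5]
step 4 (PUSH -28): [5, -28]
step 5 (PUSH -77): [5, -28, -77]
step 6 (PUSH -76): [5, -28, -77, -76]
step 7 (DROP): [5, -28, -77]
step 8 (ADD): [5, -105]

[5, -105]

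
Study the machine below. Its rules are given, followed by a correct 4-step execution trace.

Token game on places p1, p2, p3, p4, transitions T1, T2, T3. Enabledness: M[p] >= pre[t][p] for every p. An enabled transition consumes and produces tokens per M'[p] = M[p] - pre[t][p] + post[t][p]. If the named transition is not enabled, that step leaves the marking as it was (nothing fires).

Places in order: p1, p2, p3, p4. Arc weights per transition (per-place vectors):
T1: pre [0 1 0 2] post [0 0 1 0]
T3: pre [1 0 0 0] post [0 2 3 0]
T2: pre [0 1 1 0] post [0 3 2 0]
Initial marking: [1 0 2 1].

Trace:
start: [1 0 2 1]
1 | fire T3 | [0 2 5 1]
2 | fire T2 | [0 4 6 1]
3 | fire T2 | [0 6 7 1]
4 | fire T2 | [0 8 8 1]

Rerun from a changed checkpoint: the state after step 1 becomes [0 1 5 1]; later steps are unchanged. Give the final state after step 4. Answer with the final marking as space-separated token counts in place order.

0 7 8 1

state after step 1 := [0 1 5 1]
2 | fire T2 | [0 3 6 1]
3 | fire T2 | [0 5 7 1]
4 | fire T2 | [0 7 8 1]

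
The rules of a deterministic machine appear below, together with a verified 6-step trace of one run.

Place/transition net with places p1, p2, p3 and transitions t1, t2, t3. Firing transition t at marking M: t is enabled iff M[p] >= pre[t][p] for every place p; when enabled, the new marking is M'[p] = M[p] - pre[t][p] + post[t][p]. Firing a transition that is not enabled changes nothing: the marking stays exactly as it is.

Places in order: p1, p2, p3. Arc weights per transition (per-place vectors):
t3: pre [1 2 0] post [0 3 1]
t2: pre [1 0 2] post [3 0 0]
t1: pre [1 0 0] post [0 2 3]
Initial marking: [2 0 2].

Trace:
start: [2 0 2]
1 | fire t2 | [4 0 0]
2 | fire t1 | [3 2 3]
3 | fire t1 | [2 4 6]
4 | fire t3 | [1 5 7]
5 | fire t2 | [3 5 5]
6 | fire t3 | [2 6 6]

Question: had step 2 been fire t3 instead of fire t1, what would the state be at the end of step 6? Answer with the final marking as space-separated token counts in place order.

3 4 3

(re-executing from step 2 with the substitution; state before step 2: [4 0 0])
2 | fire t3 | [4 0 0]
3 | fire t1 | [3 2 3]
4 | fire t3 | [2 3 4]
5 | fire t2 | [4 3 2]
6 | fire t3 | [3 4 3]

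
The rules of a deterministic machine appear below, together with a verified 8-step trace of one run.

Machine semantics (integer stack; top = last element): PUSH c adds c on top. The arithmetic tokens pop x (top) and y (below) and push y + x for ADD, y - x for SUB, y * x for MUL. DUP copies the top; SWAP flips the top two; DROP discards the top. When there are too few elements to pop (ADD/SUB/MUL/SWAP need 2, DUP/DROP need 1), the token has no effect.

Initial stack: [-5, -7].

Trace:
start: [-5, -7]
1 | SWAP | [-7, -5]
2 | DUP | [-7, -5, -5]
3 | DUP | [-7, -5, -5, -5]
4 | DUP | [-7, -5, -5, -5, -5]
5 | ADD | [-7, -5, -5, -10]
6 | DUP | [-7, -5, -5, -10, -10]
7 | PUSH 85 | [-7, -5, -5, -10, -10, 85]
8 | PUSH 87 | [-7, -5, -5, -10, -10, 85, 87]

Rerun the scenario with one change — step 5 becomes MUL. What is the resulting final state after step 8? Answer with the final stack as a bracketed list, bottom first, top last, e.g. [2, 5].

[-7, -5, -5, 25, 25, 85, 87]

(re-executing from step 5 with the substitution; state before step 5: [-7, -5, -5, -5, -5])
5 | MUL | [-7, -5, -5, 25]
6 | DUP | [-7, -5, -5, 25, 25]
7 | PUSH 85 | [-7, -5, -5, 25, 25, 85]
8 | PUSH 87 | [-7, -5, -5, 25, 25, 85, 87]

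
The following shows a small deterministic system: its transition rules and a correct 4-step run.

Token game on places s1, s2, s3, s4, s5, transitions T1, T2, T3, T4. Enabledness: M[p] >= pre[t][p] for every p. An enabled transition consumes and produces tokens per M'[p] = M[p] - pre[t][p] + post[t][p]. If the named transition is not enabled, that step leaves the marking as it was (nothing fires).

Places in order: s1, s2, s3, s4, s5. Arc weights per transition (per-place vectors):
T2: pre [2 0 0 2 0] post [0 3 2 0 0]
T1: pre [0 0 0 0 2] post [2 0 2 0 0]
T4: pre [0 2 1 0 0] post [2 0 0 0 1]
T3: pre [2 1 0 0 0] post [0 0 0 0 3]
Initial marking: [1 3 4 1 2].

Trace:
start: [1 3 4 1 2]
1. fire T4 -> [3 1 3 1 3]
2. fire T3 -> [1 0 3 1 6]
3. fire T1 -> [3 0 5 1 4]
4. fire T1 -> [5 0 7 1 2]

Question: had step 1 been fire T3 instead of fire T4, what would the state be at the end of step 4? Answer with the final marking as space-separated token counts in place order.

(re-executing from step 1 with the substitution; state before step 1: [1 3 4 1 2])
1. fire T3 -> [1 3 4 1 2]
2. fire T3 -> [1 3 4 1 2]
3. fire T1 -> [3 3 6 1 0]
4. fire T1 -> [3 3 6 1 0]

3 3 6 1 0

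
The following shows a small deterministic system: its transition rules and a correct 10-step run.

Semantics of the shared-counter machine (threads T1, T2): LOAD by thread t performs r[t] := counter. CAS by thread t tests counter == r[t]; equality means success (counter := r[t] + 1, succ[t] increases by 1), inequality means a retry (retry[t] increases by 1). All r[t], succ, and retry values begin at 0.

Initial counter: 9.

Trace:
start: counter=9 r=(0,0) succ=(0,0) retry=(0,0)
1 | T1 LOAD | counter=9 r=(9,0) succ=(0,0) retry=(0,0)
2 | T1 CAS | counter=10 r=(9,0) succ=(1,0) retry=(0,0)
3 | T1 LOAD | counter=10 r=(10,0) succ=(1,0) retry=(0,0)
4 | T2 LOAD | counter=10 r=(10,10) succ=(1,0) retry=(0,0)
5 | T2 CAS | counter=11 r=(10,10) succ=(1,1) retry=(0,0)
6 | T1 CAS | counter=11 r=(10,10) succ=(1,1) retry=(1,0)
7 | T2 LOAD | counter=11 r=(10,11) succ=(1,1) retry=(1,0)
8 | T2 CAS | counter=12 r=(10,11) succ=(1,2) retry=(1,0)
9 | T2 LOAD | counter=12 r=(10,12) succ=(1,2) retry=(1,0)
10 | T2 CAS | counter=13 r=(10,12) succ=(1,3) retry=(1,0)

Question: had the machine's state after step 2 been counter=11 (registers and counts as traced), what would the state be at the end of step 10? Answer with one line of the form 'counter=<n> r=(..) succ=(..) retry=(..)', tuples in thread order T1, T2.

state after step 2 := counter=11 r=(9,0) succ=(1,0) retry=(0,0)
3 | T1 LOAD | counter=11 r=(11,0) succ=(1,0) retry=(0,0)
4 | T2 LOAD | counter=11 r=(11,11) succ=(1,0) retry=(0,0)
5 | T2 CAS | counter=12 r=(11,11) succ=(1,1) retry=(0,0)
6 | T1 CAS | counter=12 r=(11,11) succ=(1,1) retry=(1,0)
7 | T2 LOAD | counter=12 r=(11,12) succ=(1,1) retry=(1,0)
8 | T2 CAS | counter=13 r=(11,12) succ=(1,2) retry=(1,0)
9 | T2 LOAD | counter=13 r=(11,13) succ=(1,2) retry=(1,0)
10 | T2 CAS | counter=14 r=(11,13) succ=(1,3) retry=(1,0)

counter=14 r=(11,13) succ=(1,3) retry=(1,0)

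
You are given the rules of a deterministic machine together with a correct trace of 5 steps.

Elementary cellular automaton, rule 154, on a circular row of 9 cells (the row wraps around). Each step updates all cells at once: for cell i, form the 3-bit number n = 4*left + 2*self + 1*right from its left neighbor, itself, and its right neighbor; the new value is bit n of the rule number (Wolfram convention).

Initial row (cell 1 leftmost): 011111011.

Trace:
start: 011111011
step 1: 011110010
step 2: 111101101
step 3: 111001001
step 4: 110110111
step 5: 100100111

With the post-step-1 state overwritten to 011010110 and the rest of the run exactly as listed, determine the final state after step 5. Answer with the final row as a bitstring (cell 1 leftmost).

state after step 1 := 011010110
step 2: 110000101
step 3: 101001001
step 4: 000110111
step 5: 101100110

101100110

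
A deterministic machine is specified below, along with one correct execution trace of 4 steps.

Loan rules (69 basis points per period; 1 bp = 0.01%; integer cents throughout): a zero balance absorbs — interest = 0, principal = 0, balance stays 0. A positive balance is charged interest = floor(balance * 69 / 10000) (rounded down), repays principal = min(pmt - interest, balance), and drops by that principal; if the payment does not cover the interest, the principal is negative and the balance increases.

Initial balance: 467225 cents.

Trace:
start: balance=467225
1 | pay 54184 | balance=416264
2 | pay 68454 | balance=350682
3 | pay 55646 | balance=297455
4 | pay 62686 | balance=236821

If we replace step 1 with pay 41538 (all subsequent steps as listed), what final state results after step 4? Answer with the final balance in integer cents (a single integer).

(re-executing from step 1 with the substitution; state before step 1: balance=467225)
1 | pay 41538 | balance=428910
2 | pay 68454 | balance=363415
3 | pay 55646 | balance=310276
4 | pay 62686 | balance=249730

249730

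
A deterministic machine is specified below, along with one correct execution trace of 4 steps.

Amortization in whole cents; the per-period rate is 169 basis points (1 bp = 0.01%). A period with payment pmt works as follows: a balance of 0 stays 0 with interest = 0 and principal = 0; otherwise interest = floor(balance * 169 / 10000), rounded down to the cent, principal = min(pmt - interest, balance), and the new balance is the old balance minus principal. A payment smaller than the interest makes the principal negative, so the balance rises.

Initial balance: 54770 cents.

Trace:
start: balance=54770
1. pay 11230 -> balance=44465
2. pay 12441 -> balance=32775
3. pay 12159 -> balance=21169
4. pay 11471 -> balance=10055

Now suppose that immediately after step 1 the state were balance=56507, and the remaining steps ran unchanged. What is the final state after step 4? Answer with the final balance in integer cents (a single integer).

22718

state after step 1 := balance=56507
2. pay 12441 -> balance=45020
3. pay 12159 -> balance=33621
4. pay 11471 -> balance=22718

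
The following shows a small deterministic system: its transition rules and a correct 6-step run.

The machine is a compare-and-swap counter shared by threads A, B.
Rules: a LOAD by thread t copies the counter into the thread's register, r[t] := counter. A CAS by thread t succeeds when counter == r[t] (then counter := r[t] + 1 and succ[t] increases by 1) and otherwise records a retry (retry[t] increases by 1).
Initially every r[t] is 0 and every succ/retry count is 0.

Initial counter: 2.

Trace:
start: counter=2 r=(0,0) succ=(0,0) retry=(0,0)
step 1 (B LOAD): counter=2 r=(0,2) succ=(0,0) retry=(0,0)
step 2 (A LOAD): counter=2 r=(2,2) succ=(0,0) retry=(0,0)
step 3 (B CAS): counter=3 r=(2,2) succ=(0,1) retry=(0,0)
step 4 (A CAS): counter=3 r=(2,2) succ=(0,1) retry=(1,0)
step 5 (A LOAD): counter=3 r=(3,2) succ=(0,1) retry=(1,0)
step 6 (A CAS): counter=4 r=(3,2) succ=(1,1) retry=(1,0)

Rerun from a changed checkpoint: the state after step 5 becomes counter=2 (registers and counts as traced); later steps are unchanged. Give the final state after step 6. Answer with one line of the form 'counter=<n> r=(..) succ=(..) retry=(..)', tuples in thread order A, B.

state after step 5 := counter=2 r=(3,2) succ=(0,1) retry=(1,0)
step 6 (A CAS): counter=2 r=(3,2) succ=(0,1) retry=(2,0)

counter=2 r=(3,2) succ=(0,1) retry=(2,0)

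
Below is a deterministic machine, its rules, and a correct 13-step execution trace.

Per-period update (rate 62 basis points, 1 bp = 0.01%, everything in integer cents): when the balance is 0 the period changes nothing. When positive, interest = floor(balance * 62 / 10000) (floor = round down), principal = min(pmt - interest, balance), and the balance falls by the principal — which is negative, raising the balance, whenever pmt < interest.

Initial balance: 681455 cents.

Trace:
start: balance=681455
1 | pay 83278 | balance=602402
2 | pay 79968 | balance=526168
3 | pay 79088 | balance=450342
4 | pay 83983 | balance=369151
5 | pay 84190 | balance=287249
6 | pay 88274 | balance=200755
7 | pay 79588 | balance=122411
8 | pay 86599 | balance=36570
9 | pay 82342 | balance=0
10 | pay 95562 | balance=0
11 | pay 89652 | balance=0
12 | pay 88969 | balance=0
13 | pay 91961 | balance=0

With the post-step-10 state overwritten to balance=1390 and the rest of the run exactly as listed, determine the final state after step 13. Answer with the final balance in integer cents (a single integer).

0

state after step 10 := balance=1390
11 | pay 89652 | balance=0
12 | pay 88969 | balance=0
13 | pay 91961 | balance=0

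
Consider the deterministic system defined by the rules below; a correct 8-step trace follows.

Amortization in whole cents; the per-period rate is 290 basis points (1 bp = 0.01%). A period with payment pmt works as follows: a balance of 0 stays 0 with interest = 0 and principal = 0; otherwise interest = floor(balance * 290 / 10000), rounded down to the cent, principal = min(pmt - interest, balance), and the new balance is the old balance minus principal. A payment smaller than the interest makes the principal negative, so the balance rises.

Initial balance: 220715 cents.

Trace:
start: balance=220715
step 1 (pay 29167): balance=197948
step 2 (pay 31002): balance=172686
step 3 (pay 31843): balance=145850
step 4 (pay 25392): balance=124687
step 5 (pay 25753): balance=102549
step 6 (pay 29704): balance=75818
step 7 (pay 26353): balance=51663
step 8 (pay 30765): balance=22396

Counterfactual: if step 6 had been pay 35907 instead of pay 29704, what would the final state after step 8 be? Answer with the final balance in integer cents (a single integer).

15828

(re-executing from step 6 with the substitution; state before step 6: balance=102549)
step 6 (pay 35907): balance=69615
step 7 (pay 26353): balance=45280
step 8 (pay 30765): balance=15828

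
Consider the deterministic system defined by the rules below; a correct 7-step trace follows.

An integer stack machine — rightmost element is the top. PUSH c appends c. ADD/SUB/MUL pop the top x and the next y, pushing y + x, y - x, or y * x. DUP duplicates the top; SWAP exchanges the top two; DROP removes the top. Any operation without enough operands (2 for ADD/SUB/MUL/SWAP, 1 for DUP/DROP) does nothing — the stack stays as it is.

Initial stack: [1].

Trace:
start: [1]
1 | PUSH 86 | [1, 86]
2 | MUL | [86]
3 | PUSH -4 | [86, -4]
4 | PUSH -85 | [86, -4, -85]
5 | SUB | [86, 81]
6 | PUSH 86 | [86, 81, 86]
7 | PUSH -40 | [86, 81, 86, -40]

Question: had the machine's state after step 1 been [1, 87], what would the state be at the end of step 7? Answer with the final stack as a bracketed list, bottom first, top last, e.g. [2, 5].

state after step 1 := [1, 87]
2 | MUL | [87]
3 | PUSH -4 | [87, -4]
4 | PUSH -85 | [87, -4, -85]
5 | SUB | [87, 81]
6 | PUSH 86 | [87, 81, 86]
7 | PUSH -40 | [87, 81, 86, -40]

[87, 81, 86, -40]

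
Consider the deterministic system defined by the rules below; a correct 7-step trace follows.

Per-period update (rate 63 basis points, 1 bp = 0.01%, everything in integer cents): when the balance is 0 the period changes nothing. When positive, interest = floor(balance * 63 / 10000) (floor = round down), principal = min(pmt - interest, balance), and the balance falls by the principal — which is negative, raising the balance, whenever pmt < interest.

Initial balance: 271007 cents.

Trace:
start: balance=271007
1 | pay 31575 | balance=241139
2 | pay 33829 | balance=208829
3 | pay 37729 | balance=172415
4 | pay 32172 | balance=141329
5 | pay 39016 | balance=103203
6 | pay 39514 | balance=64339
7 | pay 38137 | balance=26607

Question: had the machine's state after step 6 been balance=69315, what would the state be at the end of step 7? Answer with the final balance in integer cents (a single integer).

state after step 6 := balance=69315
7 | pay 38137 | balance=31614

31614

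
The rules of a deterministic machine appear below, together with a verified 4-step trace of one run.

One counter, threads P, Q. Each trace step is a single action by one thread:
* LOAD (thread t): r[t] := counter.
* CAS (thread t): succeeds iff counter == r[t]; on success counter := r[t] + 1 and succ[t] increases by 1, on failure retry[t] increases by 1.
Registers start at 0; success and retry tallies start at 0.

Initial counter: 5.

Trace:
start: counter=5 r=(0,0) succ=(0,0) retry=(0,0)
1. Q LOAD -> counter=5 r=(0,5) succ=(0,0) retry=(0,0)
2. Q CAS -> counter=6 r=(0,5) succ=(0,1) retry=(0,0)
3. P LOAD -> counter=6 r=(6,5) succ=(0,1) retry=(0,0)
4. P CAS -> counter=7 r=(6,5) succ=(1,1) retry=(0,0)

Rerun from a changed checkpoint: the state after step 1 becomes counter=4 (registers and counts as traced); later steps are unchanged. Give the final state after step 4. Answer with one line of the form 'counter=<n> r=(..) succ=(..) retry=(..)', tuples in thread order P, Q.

state after step 1 := counter=4 r=(0,5) succ=(0,0) retry=(0,0)
2. Q CAS -> counter=4 r=(0,5) succ=(0,0) retry=(0,1)
3. P LOAD -> counter=4 r=(4,5) succ=(0,0) retry=(0,1)
4. P CAS -> counter=5 r=(4,5) succ=(1,0) retry=(0,1)

counter=5 r=(4,5) succ=(1,0) retry=(0,1)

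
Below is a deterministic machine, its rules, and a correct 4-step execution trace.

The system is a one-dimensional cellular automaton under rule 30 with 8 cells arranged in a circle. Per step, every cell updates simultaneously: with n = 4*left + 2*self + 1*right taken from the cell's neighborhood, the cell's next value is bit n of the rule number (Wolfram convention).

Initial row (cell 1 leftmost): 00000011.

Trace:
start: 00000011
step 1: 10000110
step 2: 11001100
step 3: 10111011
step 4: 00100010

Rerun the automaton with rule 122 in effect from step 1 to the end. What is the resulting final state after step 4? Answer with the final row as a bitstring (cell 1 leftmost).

(re-executing steps 1..4 under rule 122; state before step 1: 00000011)
step 1: 10000111
step 2: 11001100
step 3: 11111111
step 4: 00000000

00000000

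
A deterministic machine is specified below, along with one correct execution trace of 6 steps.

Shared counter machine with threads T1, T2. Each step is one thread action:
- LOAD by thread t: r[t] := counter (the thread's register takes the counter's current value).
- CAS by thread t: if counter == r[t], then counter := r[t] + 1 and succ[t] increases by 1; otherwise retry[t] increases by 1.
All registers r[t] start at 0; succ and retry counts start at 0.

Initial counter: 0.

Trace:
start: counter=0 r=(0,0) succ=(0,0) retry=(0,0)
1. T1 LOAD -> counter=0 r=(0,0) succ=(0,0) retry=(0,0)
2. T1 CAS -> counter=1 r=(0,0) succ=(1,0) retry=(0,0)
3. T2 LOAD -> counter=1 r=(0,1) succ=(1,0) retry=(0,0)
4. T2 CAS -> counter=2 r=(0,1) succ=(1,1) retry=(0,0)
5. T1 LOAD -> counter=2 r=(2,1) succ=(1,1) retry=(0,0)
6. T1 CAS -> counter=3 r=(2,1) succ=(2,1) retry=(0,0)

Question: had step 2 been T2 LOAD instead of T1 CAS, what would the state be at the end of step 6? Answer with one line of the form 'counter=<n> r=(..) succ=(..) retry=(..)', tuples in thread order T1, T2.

counter=2 r=(1,0) succ=(1,1) retry=(0,0)

(re-executing from step 2 with the substitution; state before step 2: counter=0 r=(0,0) succ=(0,0) retry=(0,0))
2. T2 LOAD -> counter=0 r=(0,0) succ=(0,0) retry=(0,0)
3. T2 LOAD -> counter=0 r=(0,0) succ=(0,0) retry=(0,0)
4. T2 CAS -> counter=1 r=(0,0) succ=(0,1) retry=(0,0)
5. T1 LOAD -> counter=1 r=(1,0) succ=(0,1) retry=(0,0)
6. T1 CAS -> counter=2 r=(1,0) succ=(1,1) retry=(0,0)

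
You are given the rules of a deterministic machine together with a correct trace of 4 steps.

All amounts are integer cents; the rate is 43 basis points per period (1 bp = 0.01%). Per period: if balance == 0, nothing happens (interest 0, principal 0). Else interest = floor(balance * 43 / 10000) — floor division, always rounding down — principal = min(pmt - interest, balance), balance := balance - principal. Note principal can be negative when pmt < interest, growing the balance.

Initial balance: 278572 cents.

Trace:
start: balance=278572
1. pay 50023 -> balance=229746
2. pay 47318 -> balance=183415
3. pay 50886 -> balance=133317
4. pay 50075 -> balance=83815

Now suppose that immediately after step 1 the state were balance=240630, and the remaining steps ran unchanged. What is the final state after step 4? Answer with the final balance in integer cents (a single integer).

94840

state after step 1 := balance=240630
2. pay 47318 -> balance=194346
3. pay 50886 -> balance=144295
4. pay 50075 -> balance=94840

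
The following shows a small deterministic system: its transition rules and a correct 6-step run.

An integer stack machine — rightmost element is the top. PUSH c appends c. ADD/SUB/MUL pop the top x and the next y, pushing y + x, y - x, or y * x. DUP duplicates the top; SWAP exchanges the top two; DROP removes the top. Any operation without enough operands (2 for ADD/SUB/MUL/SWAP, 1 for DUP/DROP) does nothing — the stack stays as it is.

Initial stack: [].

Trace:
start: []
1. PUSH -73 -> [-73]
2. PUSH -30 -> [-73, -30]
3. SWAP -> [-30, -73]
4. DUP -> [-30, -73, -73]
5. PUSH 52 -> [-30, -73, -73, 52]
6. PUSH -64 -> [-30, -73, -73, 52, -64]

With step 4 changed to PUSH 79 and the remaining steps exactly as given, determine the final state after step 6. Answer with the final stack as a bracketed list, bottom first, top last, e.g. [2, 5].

(re-executing from step 4 with the substitution; state before step 4: [-30, -73])
4. PUSH 79 -> [-30, -73, 79]
5. PUSH 52 -> [-30, -73, 79, 52]
6. PUSH -64 -> [-30, -73, 79, 52, -64]

[-30, -73, 79, 52, -64]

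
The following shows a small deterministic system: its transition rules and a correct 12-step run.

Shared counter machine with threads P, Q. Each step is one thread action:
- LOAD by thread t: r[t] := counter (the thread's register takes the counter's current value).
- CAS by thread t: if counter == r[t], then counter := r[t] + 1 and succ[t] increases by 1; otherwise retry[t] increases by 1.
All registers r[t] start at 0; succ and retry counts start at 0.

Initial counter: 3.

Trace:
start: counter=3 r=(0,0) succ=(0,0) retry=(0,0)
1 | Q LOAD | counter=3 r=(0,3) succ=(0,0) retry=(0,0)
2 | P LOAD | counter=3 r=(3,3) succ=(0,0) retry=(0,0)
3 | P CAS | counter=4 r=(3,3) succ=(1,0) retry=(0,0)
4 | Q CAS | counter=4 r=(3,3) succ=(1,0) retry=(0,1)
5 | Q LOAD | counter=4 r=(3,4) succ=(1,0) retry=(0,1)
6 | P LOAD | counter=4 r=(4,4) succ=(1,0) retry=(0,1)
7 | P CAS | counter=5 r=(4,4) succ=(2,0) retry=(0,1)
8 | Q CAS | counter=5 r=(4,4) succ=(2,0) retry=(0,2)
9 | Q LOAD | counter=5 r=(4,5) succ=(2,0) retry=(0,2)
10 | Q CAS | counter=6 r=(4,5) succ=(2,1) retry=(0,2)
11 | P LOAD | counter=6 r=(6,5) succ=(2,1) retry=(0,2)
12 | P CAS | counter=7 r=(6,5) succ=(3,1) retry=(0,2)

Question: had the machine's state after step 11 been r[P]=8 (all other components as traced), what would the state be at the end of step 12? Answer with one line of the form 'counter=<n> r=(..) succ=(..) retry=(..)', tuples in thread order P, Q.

counter=6 r=(8,5) succ=(2,1) retry=(1,2)

state after step 11 := counter=6 r=(8,5) succ=(2,1) retry=(0,2)
12 | P CAS | counter=6 r=(8,5) succ=(2,1) retry=(1,2)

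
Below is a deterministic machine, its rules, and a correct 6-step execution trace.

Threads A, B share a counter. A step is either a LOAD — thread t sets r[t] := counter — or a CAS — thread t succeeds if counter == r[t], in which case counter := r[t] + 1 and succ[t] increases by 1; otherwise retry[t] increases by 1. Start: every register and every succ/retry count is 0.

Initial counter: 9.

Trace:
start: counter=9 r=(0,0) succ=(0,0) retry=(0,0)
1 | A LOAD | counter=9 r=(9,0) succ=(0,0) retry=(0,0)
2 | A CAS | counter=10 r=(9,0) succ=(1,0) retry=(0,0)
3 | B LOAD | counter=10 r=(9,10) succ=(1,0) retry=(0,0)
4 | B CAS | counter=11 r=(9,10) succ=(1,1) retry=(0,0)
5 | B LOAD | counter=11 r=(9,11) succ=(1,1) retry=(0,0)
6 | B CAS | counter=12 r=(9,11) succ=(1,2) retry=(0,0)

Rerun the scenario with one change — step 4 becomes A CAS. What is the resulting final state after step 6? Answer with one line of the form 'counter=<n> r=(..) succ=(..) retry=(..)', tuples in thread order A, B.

counter=11 r=(9,10) succ=(1,1) retry=(1,0)

(re-executing from step 4 with the substitution; state before step 4: counter=10 r=(9,10) succ=(1,0) retry=(0,0))
4 | A CAS | counter=10 r=(9,10) succ=(1,0) retry=(1,0)
5 | B LOAD | counter=10 r=(9,10) succ=(1,0) retry=(1,0)
6 | B CAS | counter=11 r=(9,10) succ=(1,1) retry=(1,0)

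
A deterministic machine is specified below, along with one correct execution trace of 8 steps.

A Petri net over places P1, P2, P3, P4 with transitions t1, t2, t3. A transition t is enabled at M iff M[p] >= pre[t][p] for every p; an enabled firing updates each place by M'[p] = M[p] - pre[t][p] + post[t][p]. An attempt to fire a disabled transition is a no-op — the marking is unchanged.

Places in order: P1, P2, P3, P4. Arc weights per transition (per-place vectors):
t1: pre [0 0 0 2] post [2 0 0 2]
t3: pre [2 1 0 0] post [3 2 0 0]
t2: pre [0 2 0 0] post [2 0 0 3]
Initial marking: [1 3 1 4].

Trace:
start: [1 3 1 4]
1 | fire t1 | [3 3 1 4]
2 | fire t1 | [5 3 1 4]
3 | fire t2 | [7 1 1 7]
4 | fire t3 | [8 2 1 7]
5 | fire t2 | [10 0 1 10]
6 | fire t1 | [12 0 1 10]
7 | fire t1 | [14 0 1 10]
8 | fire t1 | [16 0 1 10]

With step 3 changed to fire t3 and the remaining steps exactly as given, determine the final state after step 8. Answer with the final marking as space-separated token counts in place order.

(re-executing from step 3 with the substitution; state before step 3: [5 3 1 4])
3 | fire t3 | [6 4 1 4]
4 | fire t3 | [7 5 1 4]
5 | fire t2 | [9 3 1 7]
6 | fire t1 | [11 3 1 7]
7 | fire t1 | [13 3 1 7]
8 | fire t1 | [15 3 1 7]

15 3 1 7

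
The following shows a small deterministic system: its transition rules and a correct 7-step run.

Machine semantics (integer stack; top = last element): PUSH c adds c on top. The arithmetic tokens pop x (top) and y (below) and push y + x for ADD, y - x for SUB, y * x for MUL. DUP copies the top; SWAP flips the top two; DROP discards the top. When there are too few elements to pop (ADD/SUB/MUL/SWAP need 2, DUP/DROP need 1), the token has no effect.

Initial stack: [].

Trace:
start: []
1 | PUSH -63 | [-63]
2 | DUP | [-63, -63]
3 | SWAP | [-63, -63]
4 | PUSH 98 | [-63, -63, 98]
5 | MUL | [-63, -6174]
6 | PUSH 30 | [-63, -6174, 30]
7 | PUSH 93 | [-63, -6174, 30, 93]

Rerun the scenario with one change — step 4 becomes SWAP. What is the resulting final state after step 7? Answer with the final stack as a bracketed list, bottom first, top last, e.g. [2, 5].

(re-executing from step 4 with the substitution; state before step 4: [-63, -63])
4 | SWAP | [-63, -63]
5 | MUL | [3969]
6 | PUSH 30 | [3969, 30]
7 | PUSH 93 | [3969, 30, 93]

[3969, 30, 93]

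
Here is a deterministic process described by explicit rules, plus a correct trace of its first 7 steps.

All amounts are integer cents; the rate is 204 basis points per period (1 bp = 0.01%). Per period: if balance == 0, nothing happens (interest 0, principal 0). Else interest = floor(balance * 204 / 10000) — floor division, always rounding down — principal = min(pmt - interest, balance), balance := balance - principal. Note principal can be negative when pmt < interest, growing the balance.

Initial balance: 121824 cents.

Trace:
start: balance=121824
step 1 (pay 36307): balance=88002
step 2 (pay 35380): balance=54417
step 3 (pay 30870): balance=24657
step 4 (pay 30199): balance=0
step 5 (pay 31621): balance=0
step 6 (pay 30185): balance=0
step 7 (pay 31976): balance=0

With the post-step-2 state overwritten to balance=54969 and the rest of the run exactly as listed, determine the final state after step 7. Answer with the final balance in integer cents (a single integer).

0

state after step 2 := balance=54969
step 3 (pay 30870): balance=25220
step 4 (pay 30199): balance=0
step 5 (pay 31621): balance=0
step 6 (pay 30185): balance=0
step 7 (pay 31976): balance=0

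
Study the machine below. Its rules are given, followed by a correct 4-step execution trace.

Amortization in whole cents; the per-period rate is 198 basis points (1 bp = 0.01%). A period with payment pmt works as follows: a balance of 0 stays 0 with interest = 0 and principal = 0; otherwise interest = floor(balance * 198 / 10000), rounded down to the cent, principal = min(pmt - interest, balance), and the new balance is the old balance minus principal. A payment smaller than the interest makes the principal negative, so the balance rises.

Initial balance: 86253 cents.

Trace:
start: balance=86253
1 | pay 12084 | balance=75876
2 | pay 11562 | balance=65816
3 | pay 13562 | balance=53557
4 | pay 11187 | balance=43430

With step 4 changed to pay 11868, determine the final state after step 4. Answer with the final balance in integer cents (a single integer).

(re-executing from step 4 with the substitution; state before step 4: balance=53557)
4 | pay 11868 | balance=42749

42749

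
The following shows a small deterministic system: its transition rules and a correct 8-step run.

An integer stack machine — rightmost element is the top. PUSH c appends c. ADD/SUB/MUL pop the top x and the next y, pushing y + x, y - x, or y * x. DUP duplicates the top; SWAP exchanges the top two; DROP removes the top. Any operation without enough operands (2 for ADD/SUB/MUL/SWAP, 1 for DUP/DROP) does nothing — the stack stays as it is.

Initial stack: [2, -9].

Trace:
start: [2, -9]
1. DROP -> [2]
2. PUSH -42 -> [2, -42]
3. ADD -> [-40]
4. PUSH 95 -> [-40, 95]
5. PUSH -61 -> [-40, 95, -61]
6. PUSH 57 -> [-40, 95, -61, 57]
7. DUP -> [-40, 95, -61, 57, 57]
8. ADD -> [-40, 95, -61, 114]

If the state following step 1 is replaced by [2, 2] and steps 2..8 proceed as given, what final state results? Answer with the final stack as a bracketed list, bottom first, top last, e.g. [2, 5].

[2, -40, 95, -61, 114]

state after step 1 := [2, 2]
2. PUSH -42 -> [2, 2, -42]
3. ADD -> [2, -40]
4. PUSH 95 -> [2, -40, 95]
5. PUSH -61 -> [2, -40, 95, -61]
6. PUSH 57 -> [2, -40, 95, -61, 57]
7. DUP -> [2, -40, 95, -61, 57, 57]
8. ADD -> [2, -40, 95, -61, 114]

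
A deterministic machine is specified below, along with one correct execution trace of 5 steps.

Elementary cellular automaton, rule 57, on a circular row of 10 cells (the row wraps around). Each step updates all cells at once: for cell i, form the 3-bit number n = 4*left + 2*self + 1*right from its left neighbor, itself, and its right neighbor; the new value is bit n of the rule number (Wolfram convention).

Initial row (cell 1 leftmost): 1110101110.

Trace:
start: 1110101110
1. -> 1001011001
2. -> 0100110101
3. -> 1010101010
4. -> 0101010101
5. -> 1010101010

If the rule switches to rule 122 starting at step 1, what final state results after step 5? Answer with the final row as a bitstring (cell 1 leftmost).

1110001111

(re-executing steps 1..5 under rule 122; state before step 1: 1110101110)
1. -> 1011011011
2. -> 1111111110
3. -> 1000000011
4. -> 1100000110
5. -> 1110001111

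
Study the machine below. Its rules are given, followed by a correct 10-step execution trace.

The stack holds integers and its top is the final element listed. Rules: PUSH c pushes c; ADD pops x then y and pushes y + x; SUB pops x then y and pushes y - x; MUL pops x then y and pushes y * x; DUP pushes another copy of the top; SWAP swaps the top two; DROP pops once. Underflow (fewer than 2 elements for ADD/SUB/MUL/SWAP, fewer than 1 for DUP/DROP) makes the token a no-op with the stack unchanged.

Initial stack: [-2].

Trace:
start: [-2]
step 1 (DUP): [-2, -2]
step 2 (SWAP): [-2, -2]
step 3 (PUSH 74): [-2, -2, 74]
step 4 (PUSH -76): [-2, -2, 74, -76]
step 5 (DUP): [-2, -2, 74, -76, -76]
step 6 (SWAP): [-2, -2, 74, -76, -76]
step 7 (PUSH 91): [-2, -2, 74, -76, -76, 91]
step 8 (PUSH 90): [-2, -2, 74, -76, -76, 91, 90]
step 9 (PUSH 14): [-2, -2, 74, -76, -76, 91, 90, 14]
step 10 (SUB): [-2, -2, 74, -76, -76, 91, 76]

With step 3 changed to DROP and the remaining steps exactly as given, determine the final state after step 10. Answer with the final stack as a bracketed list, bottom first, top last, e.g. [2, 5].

[-2, -76, -76, 91, 76]

(re-executing from step 3 with the substitution; state before step 3: [-2, -2])
step 3 (DROP): [-2]
step 4 (PUSH -76): [-2, -76]
step 5 (DUP): [-2, -76, -76]
step 6 (SWAP): [-2, -76, -76]
step 7 (PUSH 91): [-2, -76, -76, 91]
step 8 (PUSH 90): [-2, -76, -76, 91, 90]
step 9 (PUSH 14): [-2, -76, -76, 91, 90, 14]
step 10 (SUB): [-2, -76, -76, 91, 76]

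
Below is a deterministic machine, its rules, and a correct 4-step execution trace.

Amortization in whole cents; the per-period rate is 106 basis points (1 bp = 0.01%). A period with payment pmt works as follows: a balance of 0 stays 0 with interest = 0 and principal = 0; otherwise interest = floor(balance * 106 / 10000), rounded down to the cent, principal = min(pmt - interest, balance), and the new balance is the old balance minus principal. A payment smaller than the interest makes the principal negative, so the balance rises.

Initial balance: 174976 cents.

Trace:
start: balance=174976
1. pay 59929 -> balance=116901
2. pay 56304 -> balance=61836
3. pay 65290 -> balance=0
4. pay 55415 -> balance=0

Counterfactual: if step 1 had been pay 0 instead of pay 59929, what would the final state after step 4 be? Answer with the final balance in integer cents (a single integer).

(re-executing from step 1 with the substitution; state before step 1: balance=174976)
1. pay 0 -> balance=176830
2. pay 56304 -> balance=122400
3. pay 65290 -> balance=58407
4. pay 55415 -> balance=3611

3611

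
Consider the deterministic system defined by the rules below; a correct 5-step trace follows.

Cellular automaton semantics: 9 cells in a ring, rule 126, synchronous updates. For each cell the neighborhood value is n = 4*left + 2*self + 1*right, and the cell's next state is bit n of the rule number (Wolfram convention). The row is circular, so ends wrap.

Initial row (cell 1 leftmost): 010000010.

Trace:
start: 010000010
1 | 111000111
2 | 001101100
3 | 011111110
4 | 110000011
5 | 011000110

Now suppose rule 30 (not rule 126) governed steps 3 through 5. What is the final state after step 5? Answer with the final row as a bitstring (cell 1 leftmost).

(re-executing steps 3..5 under rule 30; state before step 3: 001101100)
3 | 011001010
4 | 110111011
5 | 000100010

000100010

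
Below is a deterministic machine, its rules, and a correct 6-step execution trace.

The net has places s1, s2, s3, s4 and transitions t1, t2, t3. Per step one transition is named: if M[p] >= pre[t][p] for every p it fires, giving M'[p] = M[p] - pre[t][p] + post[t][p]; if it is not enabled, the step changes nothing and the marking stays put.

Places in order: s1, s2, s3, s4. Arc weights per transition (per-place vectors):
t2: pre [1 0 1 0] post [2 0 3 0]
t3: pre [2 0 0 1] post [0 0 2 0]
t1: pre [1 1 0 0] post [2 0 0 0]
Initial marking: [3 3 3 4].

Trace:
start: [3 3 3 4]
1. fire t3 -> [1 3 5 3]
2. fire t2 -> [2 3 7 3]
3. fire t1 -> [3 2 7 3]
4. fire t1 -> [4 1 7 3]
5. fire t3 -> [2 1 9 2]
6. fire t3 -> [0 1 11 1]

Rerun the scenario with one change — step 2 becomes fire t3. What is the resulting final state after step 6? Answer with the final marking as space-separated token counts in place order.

(re-executing from step 2 with the substitution; state before step 2: [1 3 5 3])
2. fire t3 -> [1 3 5 3]
3. fire t1 -> [2 2 5 3]
4. fire t1 -> [3 1 5 3]
5. fire t3 -> [1 1 7 2]
6. fire t3 -> [1 1 7 2]

1 1 7 2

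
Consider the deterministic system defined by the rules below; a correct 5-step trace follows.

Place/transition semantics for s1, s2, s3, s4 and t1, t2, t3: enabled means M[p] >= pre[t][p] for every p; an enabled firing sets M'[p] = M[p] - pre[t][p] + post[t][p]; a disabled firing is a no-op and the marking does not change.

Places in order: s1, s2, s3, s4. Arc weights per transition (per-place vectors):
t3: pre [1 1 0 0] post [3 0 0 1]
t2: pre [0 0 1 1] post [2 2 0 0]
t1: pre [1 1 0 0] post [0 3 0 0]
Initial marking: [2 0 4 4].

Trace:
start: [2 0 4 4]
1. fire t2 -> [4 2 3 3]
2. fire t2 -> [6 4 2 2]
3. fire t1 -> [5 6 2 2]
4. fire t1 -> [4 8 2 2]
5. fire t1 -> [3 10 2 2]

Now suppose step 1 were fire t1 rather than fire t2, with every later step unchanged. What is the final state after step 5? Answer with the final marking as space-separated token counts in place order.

(re-executing from step 1 with the substitution; state before step 1: [2 0 4 4])
1. fire t1 -> [2 0 4 4]
2. fire t2 -> [4 2 3 3]
3. fire t1 -> [3 4 3 3]
4. fire t1 -> [2 6 3 3]
5. fire t1 -> [1 8 3 3]

1 8 3 3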